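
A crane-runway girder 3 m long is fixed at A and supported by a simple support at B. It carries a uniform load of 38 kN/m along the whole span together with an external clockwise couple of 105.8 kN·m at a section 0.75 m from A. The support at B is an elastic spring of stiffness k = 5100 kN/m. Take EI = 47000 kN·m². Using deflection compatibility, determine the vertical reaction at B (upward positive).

Remove the prop at B; the released (primary) structure is a cantilever built in at A.
Free-end deflection of the primary structure under the applied loading (downward +):
  UDL 38: wL⁴/(8EI) = 384.8/EI
  clockwise couple 105.8 at a = 0.75: M₀a(2L − a)/(2EI) = 208.3/EI
  δ_0 = 593/EI
Tip deflection under a unit load at B: L³/(3EI) = 9/EI.
With EI = 47000 kN·m²: δ_0 = 0.012618 m and δ_{BB} = 0.000191 m/kN.
Compatibility — the spring shortens by R_B/k under the reaction it provides: δ_0 − R_B·δ_{BB} = R_B/k. With 1/k = 0.000196 m/kN, R_B = δ_0 / (δ_{BB} + 1/k) = 0.012618 / (0.000191 + 0.000196) = 32.56 kN.

R_B = 32.56 kN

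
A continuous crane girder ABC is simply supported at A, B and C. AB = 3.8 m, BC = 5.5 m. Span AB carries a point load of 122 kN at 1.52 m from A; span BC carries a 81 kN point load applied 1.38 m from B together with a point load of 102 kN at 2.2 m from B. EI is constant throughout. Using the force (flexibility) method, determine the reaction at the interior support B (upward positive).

Release continuity at B by inserting a hinge; the redundant is the internal moment M_B. The primary structure is two simply-supported spans AB and BC.
End slopes at the hinge B, treating each span as simply supported:
  span AB: point load 122 at a = 1.52: Pab(L + a)/(6LEI) = 98.65/EI
  span BC: point load 81 at a = 1.38: Pab(L + b)/(6LEI) = 134.3/EI
  span BC: point load 102 at a = 2.2: Pab(L + b)/(6LEI) = 197.5/EI
  relative rotation θ_0 = (98.65 + 331.7)/EI = 430.4/EI
A unit hogging moment at B produces rotation L₁/(3EI) + L₂/(3EI) = 3.1/EI.
Compatibility: M_B·(L₁+L₂)/(3EI) = θ_0, giving M_B = 138.8 kN·m (hogging).
Span AB, ΣM about A with M_B applied at B: R_B^{AB}·3.8 = 185.4 + 138.8, so R_B^{AB} = 85.33 kN and R_A = 122 − 85.33 = 36.67 kN.
Span BC, ΣM about C: R_B^{BC}·5.5 = 670.3 + 138.8, so R_B^{BC} = 147.1 kN and R_C = 183 − 147.1 = 35.88 kN.
R_B = 85.33 + 147.1 = 232.5 kN.

R_B = 232.5 kN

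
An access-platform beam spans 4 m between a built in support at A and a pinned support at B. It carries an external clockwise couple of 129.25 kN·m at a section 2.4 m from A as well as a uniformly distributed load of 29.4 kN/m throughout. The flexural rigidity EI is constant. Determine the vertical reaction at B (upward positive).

R_B = 84.81 kN

Take the reaction at B as the redundant and release it; the primary structure is a cantilever fixed at A.
Primary-structure tip deflection at B by superposition:
  clockwise couple 129.25 at a = 2.4: M₀a(2L − a)/(2EI) = 868.6/EI
  UDL 29.4: wL⁴/(8EI) = 940.8/EI
  δ_0 = 1809/EI
Flexibility coefficient — unit upward force at B: δ_{BB} = L³/(3EI) = 21.33/EI.
The prop prevents deflection at B: R_B = δ_0/δ_{BB} = 1809/21.33 = 84.81 kN.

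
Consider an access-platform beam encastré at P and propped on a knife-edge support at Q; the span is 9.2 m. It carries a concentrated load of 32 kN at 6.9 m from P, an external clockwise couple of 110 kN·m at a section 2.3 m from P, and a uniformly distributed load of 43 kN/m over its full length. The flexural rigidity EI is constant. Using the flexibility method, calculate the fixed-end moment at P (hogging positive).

M_P = 527.3 kN·m

Remove the prop at Q; the released (primary) structure is a cantilever built in at P.
Deflection at Q on the released cantilever, summing each load's contribution:
  point load 32 at a = 6.9: Pa²(3L − a)/(6EI) = 5256/EI
  clockwise couple 110 at a = 2.3: M₀a(2L − a)/(2EI) = 2037/EI
  UDL 43: wL⁴/(8EI) = 38506/EI
  δ_0 = 45799/EI
Flexibility coefficient — unit upward force at Q: δ_{QQ} = L³/(3EI) = 259.6/EI.
Compatibility at Q: δ_0 − R_Q·δ_{QQ} = 0, so R_Q = 45799/259.6 = 176.4 kN.
Moment equilibrium about P: M_P = Σ(load moments about P) − R_Q·L = 2151 − 176.4×9.2 = 527.3 kN·m.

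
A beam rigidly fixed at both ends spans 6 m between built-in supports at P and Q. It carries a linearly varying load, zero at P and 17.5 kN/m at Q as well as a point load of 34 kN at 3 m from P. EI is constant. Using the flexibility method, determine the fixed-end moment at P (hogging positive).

Release both end moments; the primary structure is a simply-supported span PQ with redundants M_P and M_Q.
Simple-span end rotations at P and Q under the given loads:
  at P: triangular load, peak 17.5: 7w₀L³/(360EI) = 73.5/EI
  at Q: triangular load, peak 17.5: w₀L³/(45EI) = 84/EI
  at P: point load 34 at a = 3: Pab(L + b)/(6LEI) = 76.5/EI
  at Q: point load 34 at a = 3: Pab(L + a)/(6LEI) = 76.5/EI
  θ_P0 = 150/EI,  θ_Q0 = 160.5/EI
Flexibility coefficients: a unit moment at one end gives L/(3EI) there and L/(6EI) at the far end, so f₁₁ = f₂₂ = 2/EI and f₁₂ = f₂₁ = 1/EI.
Compatibility — zero rotation at each built-in end:
  2 M_P + 1 M_Q = 150
  1 M_P + 2 M_Q = 160.5
Solving the pair gives M_P = 46.5 kN·m and M_Q = 57 kN·m (hogging).

M_P = 46.5 kN·m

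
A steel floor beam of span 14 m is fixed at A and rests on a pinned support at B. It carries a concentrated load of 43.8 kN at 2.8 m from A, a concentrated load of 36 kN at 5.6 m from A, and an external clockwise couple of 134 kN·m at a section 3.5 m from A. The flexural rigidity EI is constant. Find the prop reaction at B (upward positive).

Release the roller at B. Primary structure: cantilever fixed at A.
Free-end deflection of the primary structure under the applied loading (downward +):
  point load 43.8 at a = 2.8: Pa²(3L − a)/(6EI) = 2243/EI
  point load 36 at a = 5.6: Pa²(3L − a)/(6EI) = 6849/EI
  clockwise couple 134 at a = 3.5: M₀a(2L − a)/(2EI) = 5745/EI
  δ_0 = 14838/EI
Tip deflection under a unit load at B: L³/(3EI) = 914.7/EI.
Compatibility at B: δ_0 − R_B·δ_{BB} = 0, so R_B = 14838/914.7 = 16.22 kN.

R_B = 16.22 kN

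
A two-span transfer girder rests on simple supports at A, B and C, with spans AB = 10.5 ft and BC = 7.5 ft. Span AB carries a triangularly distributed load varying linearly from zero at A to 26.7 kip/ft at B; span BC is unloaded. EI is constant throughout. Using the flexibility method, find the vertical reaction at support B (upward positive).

Insert a hinge at B; M_B is the redundant, and each span becomes simply supported.
Rotations at B on the released spans (each span's end-slope, ×1/EI):
  span AB: triangular load, peak 26.7: w₀L³/(45EI) = 686.9/EI
  relative rotation θ_0 = (686.9 + 0)/EI = 686.9/EI
A unit hogging moment at B produces rotation L₁/(3EI) + L₂/(3EI) = 6/EI.
Compatibility: M_B·(L₁+L₂)/(3EI) = θ_0, giving M_B = 114.5 kip·ft (hogging).
Span AB, ΣM about A with M_B applied at B: R_B^{AB}·10.5 = 981.2 + 114.5, so R_B^{AB} = 104.4 kip and R_A = 140.2 − 104.4 = 35.82 kip.
Span BC, ΣM about C: R_B^{BC}·7.5 = 0 + 114.5, so R_B^{BC} = 15.26 kip and R_C = 0 − 15.26 = -15.26 kip.
R_B = 104.4 + 15.26 = 119.6 kip.

R_B = 119.6 kip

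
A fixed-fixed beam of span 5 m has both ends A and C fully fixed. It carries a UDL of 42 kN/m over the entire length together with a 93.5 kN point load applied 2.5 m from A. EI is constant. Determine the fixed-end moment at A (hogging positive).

M_A = 145.9 kN·m

Take the two fixed-end moments M_A, M_C as redundants; the released structure is the simple span AC.
Simple-span end rotations at A and C under the given loads:
  at A: UDL 42: wL³/(24EI) = 218.8/EI
  at C: UDL 42: wL³/(24EI) = 218.8/EI
  at A: point load 93.5 at a = 2.5: Pab(L + b)/(6LEI) = 146.1/EI
  at C: point load 93.5 at a = 2.5: Pab(L + a)/(6LEI) = 146.1/EI
  θ_A0 = 364.8/EI,  θ_C0 = 364.8/EI
Flexibility coefficients: a unit moment at one end gives L/(3EI) there and L/(6EI) at the far end, so f₁₁ = f₂₂ = 1.667/EI and f₁₂ = f₂₁ = 0.8333/EI.
Compatibility — zero rotation at each built-in end:
  1.667 M_A + 0.8333 M_C = 364.8
  0.8333 M_A + 1.667 M_C = 364.8
Solving the pair gives M_A = 145.9 kN·m and M_C = 145.9 kN·m (hogging).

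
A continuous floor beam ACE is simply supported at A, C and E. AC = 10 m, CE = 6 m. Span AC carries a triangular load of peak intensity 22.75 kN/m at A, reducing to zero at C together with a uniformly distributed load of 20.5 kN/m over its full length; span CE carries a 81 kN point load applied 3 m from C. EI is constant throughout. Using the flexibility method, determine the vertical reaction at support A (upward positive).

Release continuity at C by inserting a hinge; the redundant is the internal moment M_C. The primary structure is two simply-supported spans AC and CE.
Discontinuity in slope at C on the released structure — sum the simple-span end rotations:
  span AC: triangular load, peak 22.75: 7w₀L³/(360EI) = 442.4/EI
  span AC: UDL 20.5: wL³/(24EI) = 854.2/EI
  span CE: point load 81 at a = 3: Pab(L + b)/(6LEI) = 182.2/EI
  relative rotation θ_0 = (1297 + 182.2)/EI = 1479/EI
A unit hogging moment at C produces rotation L₁/(3EI) + L₂/(3EI) = 5.333/EI.
Compatibility: M_C·(L₁+L₂)/(3EI) = θ_0, giving M_C = 277.3 kN·m (hogging).
Span AC, ΣM about A with M_C applied at C: R_C^{AC}·10 = 1404 + 277.3, so R_C^{AC} = 168.1 kN and R_A = 318.8 − 168.1 = 150.6 kN.

R_A = 150.6 kN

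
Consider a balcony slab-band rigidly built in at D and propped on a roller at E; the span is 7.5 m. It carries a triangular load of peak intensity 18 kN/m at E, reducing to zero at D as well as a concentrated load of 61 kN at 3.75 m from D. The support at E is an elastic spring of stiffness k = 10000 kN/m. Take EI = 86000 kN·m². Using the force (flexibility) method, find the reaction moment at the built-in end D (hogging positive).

M_D = 169.1 kN·m

Choose R_E as the redundant. The primary structure is the cantilever fixed at D.
Free-end deflection of the primary structure under the applied loading (downward +):
  triangular load, peak 18 at the free end: 11w₀L⁴/(120EI) = 5221/EI
  point load 61 at a = 3.75: Pa²(3L − a)/(6EI) = 2681/EI
  δ_0 = 7901/EI
Flexibility coefficient — unit upward force at E: δ_{EE} = L³/(3EI) = 140.6/EI.
With EI = 86000 kN·m²: δ_0 = 0.091876 m and δ_{EE} = 0.001635 m/kN.
Compatibility — the spring shortens by R_E/k under the reaction it provides: δ_0 − R_E·δ_{EE} = R_E/k. With 1/k = 0.0001 m/kN, R_E = δ_0 / (δ_{EE} + 1/k) = 0.091876 / (0.001635 + 0.0001) = 52.95 kN.
Moment equilibrium about D: M_D = Σ(load moments about D) − R_E·L = 566.2 − 52.95×7.5 = 169.1 kN·m.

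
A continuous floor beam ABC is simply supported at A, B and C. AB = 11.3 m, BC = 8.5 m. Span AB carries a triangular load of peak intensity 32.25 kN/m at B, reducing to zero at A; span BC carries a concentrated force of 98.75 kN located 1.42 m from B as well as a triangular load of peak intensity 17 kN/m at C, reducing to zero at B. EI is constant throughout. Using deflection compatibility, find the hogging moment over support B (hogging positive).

M_B = 233.4 kN·m

Take M_B as the redundant. Released structure: two simple spans AB and BC with a hinge at B.
Rotations at B on the released spans (each span's end-slope, ×1/EI):
  span AB: triangular load, peak 32.25: w₀L³/(45EI) = 1034/EI
  span BC: point load 98.75 at a = 1.42: Pab(L + b)/(6LEI) = 303.3/EI
  span BC: triangular load, peak 17: 7w₀L³/(360EI) = 203/EI
  relative rotation θ_0 = (1034 + 506.3)/EI = 1540/EI
A unit hogging moment at B produces rotation L₁/(3EI) + L₂/(3EI) = 6.6/EI.
Slope continuity at B: θ_0 = M_B·6.6/EI, so M_B = 1540/6.6 = 233.4 kN·m (hogging).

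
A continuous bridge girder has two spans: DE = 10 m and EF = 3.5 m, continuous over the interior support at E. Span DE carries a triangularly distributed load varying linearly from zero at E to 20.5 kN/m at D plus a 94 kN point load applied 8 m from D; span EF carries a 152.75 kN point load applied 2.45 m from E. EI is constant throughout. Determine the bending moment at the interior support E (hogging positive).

M_E = 207.8 kN·m

Release continuity at E by inserting a hinge; the redundant is the internal moment M_E. The primary structure is two simply-supported spans DE and EF.
End slopes at the hinge E, treating each span as simply supported:
  span DE: triangular load, peak 20.5: 7w₀L³/(360EI) = 398.6/EI
  span DE: point load 94 at a = 8: Pab(L + a)/(6LEI) = 451.2/EI
  span EF: point load 152.75 at a = 2.45: Pab(L + b)/(6LEI) = 85.14/EI
  relative rotation θ_0 = (849.8 + 85.14)/EI = 935/EI
A unit hogging moment at E produces rotation L₁/(3EI) + L₂/(3EI) = 4.5/EI.
Slope continuity at E: θ_0 = M_E·4.5/EI, so M_E = 935/4.5 = 207.8 kN·m (hogging).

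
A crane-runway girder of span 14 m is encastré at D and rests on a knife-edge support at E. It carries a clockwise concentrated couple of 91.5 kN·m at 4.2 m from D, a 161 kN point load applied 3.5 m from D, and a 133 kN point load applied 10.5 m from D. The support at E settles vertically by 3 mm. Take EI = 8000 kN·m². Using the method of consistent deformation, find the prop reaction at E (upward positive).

Remove the prop at E; the released (primary) structure is a cantilever built in at D.
Deflection at E on the released cantilever, summing each load's contribution:
  clockwise couple 91.5 at a = 4.2: M₀a(2L − a)/(2EI) = 4573/EI
  point load 161 at a = 3.5: Pa²(3L − a)/(6EI) = 12655/EI
  point load 133 at a = 10.5: Pa²(3L − a)/(6EI) = 76982/EI
  δ_0 = 94211/EI
Flexibility coefficient — unit upward force at E: δ_{EE} = L³/(3EI) = 914.7/EI.
With EI = 8000 kN·m²: δ_0 = 11.776 m and δ_{EE} = 0.11433 m/kN.
Compatibility — the beam at E must follow the support down by 0.003 m: δ_0 − R_E·δ_{EE} = 0.003, so R_E = (11.776 − 0.003)/0.11433 = 103 kN.

R_E = 103 kN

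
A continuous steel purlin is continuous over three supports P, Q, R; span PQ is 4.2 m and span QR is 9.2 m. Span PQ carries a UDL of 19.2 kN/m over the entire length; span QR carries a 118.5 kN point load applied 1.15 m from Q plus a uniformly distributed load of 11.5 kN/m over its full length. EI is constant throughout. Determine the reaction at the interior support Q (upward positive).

Release continuity at Q by inserting a hinge; the redundant is the internal moment M_Q. The primary structure is two simply-supported spans PQ and QR.
End slopes at the hinge Q, treating each span as simply supported:
  span PQ: UDL 19.2: wL³/(24EI) = 59.27/EI
  span QR: point load 118.5 at a = 1.15: Pab(L + b)/(6LEI) = 342.8/EI
  span QR: UDL 11.5: wL³/(24EI) = 373.1/EI
  relative rotation θ_0 = (59.27 + 715.9)/EI = 775.2/EI
A unit hogging moment at Q produces rotation L₁/(3EI) + L₂/(3EI) = 4.467/EI.
Compatibility: M_Q·(L₁+L₂)/(3EI) = θ_0, giving M_Q = 173.6 kN·m (hogging).
Span PQ, ΣM about P with M_Q applied at Q: R_Q^{PQ}·4.2 = 169.3 + 173.6, so R_Q^{PQ} = 81.64 kN and R_P = 80.64 − 81.64 = -1.002 kN.
Span QR, ΣM about R: R_Q^{QR}·9.2 = 1441 + 173.6, so R_Q^{QR} = 175.5 kN and R_R = 224.3 − 175.5 = 48.85 kN.
R_Q = 81.64 + 175.5 = 257.1 kN.

R_Q = 257.1 kN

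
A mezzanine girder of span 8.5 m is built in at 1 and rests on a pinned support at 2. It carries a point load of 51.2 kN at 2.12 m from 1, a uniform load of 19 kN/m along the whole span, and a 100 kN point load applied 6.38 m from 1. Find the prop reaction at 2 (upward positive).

Release the roller at 2. Primary structure: cantilever fixed at 1.
Primary-structure tip deflection at 2 by superposition:
  point load 51.2 at a = 2.12: Pa²(3L − a)/(6EI) = 896.7/EI
  UDL 19: wL⁴/(8EI) = 12398/EI
  point load 100 at a = 6.38: Pa²(3L − a)/(6EI) = 12971/EI
  δ_0 = 26265/EI
Tip deflection under a unit load at 2: L³/(3EI) = 204.7/EI.
The prop prevents deflection at 2: R_2 = δ_0/δ_{22} = 26265/204.7 = 128.3 kN.

R_2 = 128.3 kN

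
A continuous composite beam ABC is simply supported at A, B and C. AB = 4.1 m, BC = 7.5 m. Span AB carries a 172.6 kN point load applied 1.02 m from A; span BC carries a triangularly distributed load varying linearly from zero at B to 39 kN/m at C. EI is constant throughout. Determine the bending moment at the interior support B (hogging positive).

Insert a hinge at B; M_B is the redundant, and each span becomes simply supported.
Rotations at B on the released spans (each span's end-slope, ×1/EI):
  span AB: point load 172.6 at a = 1.02: Pab(L + a)/(6LEI) = 112.9/EI
  span BC: triangular load, peak 39: 7w₀L³/(360EI) = 319.9/EI
  relative rotation θ_0 = (112.9 + 319.9)/EI = 432.8/EI
A unit hogging moment at B produces rotation L₁/(3EI) + L₂/(3EI) = 3.867/EI.
Slope continuity at B: θ_0 = M_B·3.867/EI, so M_B = 432.8/3.867 = 111.9 kN·m (hogging).

M_B = 111.9 kN·m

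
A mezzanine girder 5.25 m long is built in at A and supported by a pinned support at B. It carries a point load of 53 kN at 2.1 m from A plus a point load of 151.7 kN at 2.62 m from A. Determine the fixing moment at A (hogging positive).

M_A = 202.8 kN·m

Take the reaction at B as the redundant and release it; the primary structure is a cantilever fixed at A.
Downward deflection at the released point B due to the loads:
  point load 53 at a = 2.1: Pa²(3L − a)/(6EI) = 531.7/EI
  point load 151.7 at a = 2.62: Pa²(3L − a)/(6EI) = 2279/EI
  δ_0 = 2811/EI
Flexibility coefficient — unit upward force at B: δ_{BB} = L³/(3EI) = 48.23/EI.
The prop prevents deflection at B: R_B = δ_0/δ_{BB} = 2811/48.23 = 58.27 kN.
Moment equilibrium about A: M_A = Σ(load moments about A) − R_B·L = 508.8 − 58.27×5.25 = 202.8 kN·m.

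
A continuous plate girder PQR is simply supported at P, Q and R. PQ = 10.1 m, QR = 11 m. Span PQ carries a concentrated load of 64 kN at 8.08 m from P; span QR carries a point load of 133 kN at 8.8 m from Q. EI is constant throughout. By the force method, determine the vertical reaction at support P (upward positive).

R_P = 1.139 kN

Take M_Q as the redundant. Released structure: two simple spans PQ and QR with a hinge at Q.
End slopes at the hinge Q, treating each span as simply supported:
  span PQ: point load 64 at a = 8.08: Pab(L + a)/(6LEI) = 313.4/EI
  span QR: point load 133 at a = 8.8: Pab(L + b)/(6LEI) = 515/EI
  relative rotation θ_0 = (313.4 + 515)/EI = 828.4/EI
A unit hogging moment at Q produces rotation L₁/(3EI) + L₂/(3EI) = 7.033/EI.
Slope continuity at Q: θ_0 = M_Q·7.033/EI, so M_Q = 828.4/7.033 = 117.8 kN·m (hogging).
Span PQ, ΣM about P with M_Q applied at Q: R_Q^{PQ}·10.1 = 517.1 + 117.8, so R_Q^{PQ} = 62.86 kN and R_P = 64 − 62.86 = 1.139 kN.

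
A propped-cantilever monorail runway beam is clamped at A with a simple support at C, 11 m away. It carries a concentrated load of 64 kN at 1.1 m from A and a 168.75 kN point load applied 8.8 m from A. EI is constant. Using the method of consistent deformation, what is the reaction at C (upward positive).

Take the reaction at C as the redundant and release it; the primary structure is a cantilever fixed at A.
Primary-structure tip deflection at C by superposition:
  point load 64 at a = 1.1: Pa²(3L − a)/(6EI) = 411.7/EI
  point load 168.75 at a = 8.8: Pa²(3L − a)/(6EI) = 52708/EI
  δ_0 = 53119/EI
Tip deflection under a unit load at C: L³/(3EI) = 443.7/EI.
Compatibility at C: δ_0 − R_C·δ_{CC} = 0, so R_C = 53119/443.7 = 119.7 kN.

R_C = 119.7 kN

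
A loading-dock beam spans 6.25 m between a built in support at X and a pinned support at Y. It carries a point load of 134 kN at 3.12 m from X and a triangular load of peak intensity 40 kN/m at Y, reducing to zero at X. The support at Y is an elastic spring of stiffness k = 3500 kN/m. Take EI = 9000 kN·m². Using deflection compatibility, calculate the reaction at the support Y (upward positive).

R_Y = 107.1 kN

Take the reaction at Y as the redundant and release it; the primary structure is a cantilever fixed at X.
Primary-structure tip deflection at Y by superposition:
  point load 134 at a = 3.12: Pa²(3L − a)/(6EI) = 3398/EI
  triangular load, peak 40 at the free end: 11w₀L⁴/(120EI) = 5595/EI
  δ_0 = 8993/EI
Tip deflection under a unit load at Y: L³/(3EI) = 81.38/EI.
With EI = 9000 kN·m²: δ_0 = 0.99921 m and δ_{YY} = 0.009042 m/kN.
Compatibility — the spring shortens by R_Y/k under the reaction it provides: δ_0 − R_Y·δ_{YY} = R_Y/k. With 1/k = 0.000286 m/kN, R_Y = δ_0 / (δ_{YY} + 1/k) = 0.99921 / (0.009042 + 0.000286) = 107.1 kN.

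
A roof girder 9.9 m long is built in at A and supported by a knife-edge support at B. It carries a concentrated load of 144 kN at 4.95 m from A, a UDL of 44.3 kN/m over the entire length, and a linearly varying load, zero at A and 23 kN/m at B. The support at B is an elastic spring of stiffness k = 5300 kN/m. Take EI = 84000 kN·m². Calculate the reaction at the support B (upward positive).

Remove the prop at B; the released (primary) structure is a cantilever built in at A.
Free-end deflection of the primary structure under the applied loading (downward +):
  point load 144 at a = 4.95: Pa²(3L − a)/(6EI) = 14554/EI
  UDL 44.3: wL⁴/(8EI) = 53193/EI
  triangular load, peak 23 at the free end: 11w₀L⁴/(120EI) = 20253/EI
  δ_0 = 88000/EI
Flexibility coefficient — unit upward force at B: δ_{BB} = L³/(3EI) = 323.4/EI.
With EI = 84000 kN·m²: δ_0 = 1.0476 m and δ_{BB} = 0.00385 m/kN.
Compatibility — the spring shortens by R_B/k under the reaction it provides: δ_0 − R_B·δ_{BB} = R_B/k. With 1/k = 0.000189 m/kN, R_B = δ_0 / (δ_{BB} + 1/k) = 1.0476 / (0.00385 + 0.000189) = 259.4 kN.

R_B = 259.4 kN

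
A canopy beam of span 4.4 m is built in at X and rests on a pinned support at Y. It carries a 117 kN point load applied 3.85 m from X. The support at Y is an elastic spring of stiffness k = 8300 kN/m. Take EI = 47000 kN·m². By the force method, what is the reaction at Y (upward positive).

R_Y = 79.35 kN

Choose R_Y as the redundant. The primary structure is the cantilever fixed at X.
Free-end deflection of the primary structure under the applied loading (downward +):
  point load 117 at a = 3.85: Pa²(3L − a)/(6EI) = 2703/EI
Tip deflection under a unit load at Y: L³/(3EI) = 28.39/EI.
With EI = 47000 kN·m²: δ_0 = 0.0575 m and δ_{YY} = 0.000604 m/kN.
Compatibility — the spring shortens by R_Y/k under the reaction it provides: δ_0 − R_Y·δ_{YY} = R_Y/k. With 1/k = 0.00012 m/kN, R_Y = δ_0 / (δ_{YY} + 1/k) = 0.0575 / (0.000604 + 0.00012) = 79.35 kN.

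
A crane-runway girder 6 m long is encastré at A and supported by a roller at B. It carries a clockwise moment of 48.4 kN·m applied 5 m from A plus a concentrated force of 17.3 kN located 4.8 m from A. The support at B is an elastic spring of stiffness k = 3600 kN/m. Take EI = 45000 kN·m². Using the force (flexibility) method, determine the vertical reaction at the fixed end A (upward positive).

Remove the prop at B; the released (primary) structure is a cantilever built in at A.
Downward deflection at the released point B due to the loads:
  clockwise couple 48.4 at a = 5: M₀a(2L − a)/(2EI) = 847/EI
  point load 17.3 at a = 4.8: Pa²(3L − a)/(6EI) = 876.9/EI
  δ_0 = 1724/EI
Flexibility coefficient — unit upward force at B: δ_{BB} = L³/(3EI) = 72/EI.
With EI = 45000 kN·m²: δ_0 = 0.038309 m and δ_{BB} = 0.0016 m/kN.
Compatibility — the spring shortens by R_B/k under the reaction it provides: δ_0 − R_B·δ_{BB} = R_B/k. With 1/k = 0.000278 m/kN, R_B = δ_0 / (δ_{BB} + 1/k) = 0.038309 / (0.0016 + 0.000278) = 20.4 kN.
Vertical equilibrium: R_A = ΣP − R_B = 17.3 − 20.4 = -3.101 kN.

R_A = -3.101 kN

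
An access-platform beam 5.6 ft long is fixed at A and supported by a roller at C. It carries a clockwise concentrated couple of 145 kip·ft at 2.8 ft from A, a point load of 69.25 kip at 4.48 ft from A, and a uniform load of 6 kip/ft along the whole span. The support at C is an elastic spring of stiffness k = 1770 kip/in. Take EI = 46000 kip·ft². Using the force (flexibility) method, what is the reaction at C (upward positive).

R_C = 87.25 kip

Choose R_C as the redundant. The primary structure is the cantilever fixed at A.
Deflection at C on the released cantilever, summing each load's contribution:
  clockwise couple 145 at a = 2.8: M₀a(2L − a)/(2EI) = 1705/EI
  point load 69.25 at a = 4.48: Pa²(3L − a)/(6EI) = 2854/EI
  UDL 6: wL⁴/(8EI) = 737.6/EI
  δ_0 = 5297/EI
Tip deflection under a unit load at C: L³/(3EI) = 58.54/EI.
With EI = 46000 kip·ft²: δ_0 = 0.11514 ft and δ_{CC} = 0.001273 ft/kip.
Compatibility — the spring shortens by R_C/k under the reaction it provides: δ_0 − R_C·δ_{CC} = R_C/k. With 1/k = 1/(1770×12) ft/kip = 0.000047 ft/kip, R_C = δ_0 / (δ_{CC} + 1/k) = 0.11514 / (0.001273 + 0.000047) = 87.25 kip.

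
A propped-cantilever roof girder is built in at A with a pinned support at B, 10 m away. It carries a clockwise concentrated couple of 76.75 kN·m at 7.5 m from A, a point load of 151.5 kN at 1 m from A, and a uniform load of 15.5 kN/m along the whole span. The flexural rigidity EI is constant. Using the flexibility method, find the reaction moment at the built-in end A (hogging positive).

M_A = 292.1 kN·m

Release the roller at B. Primary structure: cantilever fixed at A.
Deflection at B on the released cantilever, summing each load's contribution:
  clockwise couple 76.75 at a = 7.5: M₀a(2L − a)/(2EI) = 3598/EI
  point load 151.5 at a = 1: Pa²(3L − a)/(6EI) = 732.2/EI
  UDL 15.5: wL⁴/(8EI) = 19375/EI
  δ_0 = 23705/EI
Flexibility coefficient — unit upward force at B: δ_{BB} = L³/(3EI) = 333.3/EI.
The prop prevents deflection at B: R_B = δ_0/δ_{BB} = 23705/333.3 = 71.11 kN.
Moment equilibrium about A: M_A = Σ(load moments about A) − R_B·L = 1003 − 71.11×10 = 292.1 kN·m.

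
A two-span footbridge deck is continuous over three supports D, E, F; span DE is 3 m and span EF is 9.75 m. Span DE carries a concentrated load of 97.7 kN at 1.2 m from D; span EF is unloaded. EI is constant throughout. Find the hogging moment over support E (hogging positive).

M_E = 11.59 kN·m

Take M_E as the redundant. Released structure: two simple spans DE and EF with a hinge at E.
Rotations at E on the released spans (each span's end-slope, ×1/EI):
  span DE: point load 97.7 at a = 1.2: Pab(L + a)/(6LEI) = 49.24/EI
  relative rotation θ_0 = (49.24 + 0)/EI = 49.24/EI
A unit hogging moment at E produces rotation L₁/(3EI) + L₂/(3EI) = 4.25/EI.
Slope continuity at E: θ_0 = M_E·4.25/EI, so M_E = 49.24/4.25 = 11.59 kN·m (hogging).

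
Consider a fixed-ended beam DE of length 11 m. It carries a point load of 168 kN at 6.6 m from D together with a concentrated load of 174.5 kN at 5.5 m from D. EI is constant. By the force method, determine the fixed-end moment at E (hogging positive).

Take the two fixed-end moments M_D, M_E as redundants; the released structure is the simple span DE.
End rotations of the released simple span under the applied load (×1/EI):
  at D: point load 168 at a = 6.6: Pab(L + b)/(6LEI) = 1138/EI
  at E: point load 168 at a = 6.6: Pab(L + a)/(6LEI) = 1301/EI
  at D: point load 174.5 at a = 5.5: Pab(L + b)/(6LEI) = 1320/EI
  at E: point load 174.5 at a = 5.5: Pab(L + a)/(6LEI) = 1320/EI
  θ_D0 = 2458/EI,  θ_E0 = 2621/EI
Flexibility coefficients: a unit moment at one end gives L/(3EI) there and L/(6EI) at the far end, so f₁₁ = f₂₂ = 3.667/EI and f₁₂ = f₂₁ = 1.833/EI.
Compatibility — zero rotation at each built-in end:
  3.667 M_D + 1.833 M_E = 2458
  1.833 M_D + 3.667 M_E = 2621
Solving the pair gives M_D = 417.3 kN·m and M_E = 506 kN·m (hogging).

M_E = 506 kN·m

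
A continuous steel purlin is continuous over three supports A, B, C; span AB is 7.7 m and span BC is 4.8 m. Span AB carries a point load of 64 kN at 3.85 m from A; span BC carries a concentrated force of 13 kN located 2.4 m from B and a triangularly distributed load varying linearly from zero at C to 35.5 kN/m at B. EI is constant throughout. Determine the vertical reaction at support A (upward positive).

R_A = 21.31 kN

Take M_B as the redundant. Released structure: two simple spans AB and BC with a hinge at B.
End slopes at the hinge B, treating each span as simply supported:
  span AB: point load 64 at a = 3.85: Pab(L + a)/(6LEI) = 237.2/EI
  span BC: point load 13 at a = 2.4: Pab(L + b)/(6LEI) = 18.72/EI
  span BC: triangular load, peak 35.5: w₀L³/(45EI) = 87.24/EI
  relative rotation θ_0 = (237.2 + 106)/EI = 343.1/EI
A unit hogging moment at B produces rotation L₁/(3EI) + L₂/(3EI) = 4.167/EI.
Slope continuity at B: θ_0 = M_B·4.167/EI, so M_B = 343.1/4.167 = 82.35 kN·m (hogging).
Span AB, ΣM about A with M_B applied at B: R_B^{AB}·7.7 = 246.4 + 82.35, so R_B^{AB} = 42.69 kN and R_A = 64 − 42.69 = 21.31 kN.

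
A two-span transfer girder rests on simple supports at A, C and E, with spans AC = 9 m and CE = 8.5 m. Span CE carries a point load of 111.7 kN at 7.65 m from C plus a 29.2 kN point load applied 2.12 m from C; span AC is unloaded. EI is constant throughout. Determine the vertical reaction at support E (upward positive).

R_E = 102.8 kN

Take M_C as the redundant. Released structure: two simple spans AC and CE with a hinge at C.
Rotations at C on the released spans (each span's end-slope, ×1/EI):
  span CE: point load 111.7 at a = 7.65: Pab(L + b)/(6LEI) = 133.2/EI
  span CE: point load 29.2 at a = 2.12: Pab(L + b)/(6LEI) = 115.2/EI
  relative rotation θ_0 = (0 + 248.4)/EI = 248.4/EI
A unit hogging moment at C produces rotation L₁/(3EI) + L₂/(3EI) = 5.833/EI.
Compatibility: M_C·(L₁+L₂)/(3EI) = θ_0, giving M_C = 42.58 kN·m (hogging).
Span CE, ΣM about E: R_C^{CE}·8.5 = 281.2 + 42.58, so R_C^{CE} = 38.1 kN and R_E = 140.9 − 38.1 = 102.8 kN.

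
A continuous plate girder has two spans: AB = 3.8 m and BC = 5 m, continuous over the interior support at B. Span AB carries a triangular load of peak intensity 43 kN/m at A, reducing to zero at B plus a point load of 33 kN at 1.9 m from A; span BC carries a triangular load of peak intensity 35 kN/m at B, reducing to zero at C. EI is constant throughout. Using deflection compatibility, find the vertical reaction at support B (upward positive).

R_B = 129.4 kN

Insert a hinge at B; M_B is the redundant, and each span becomes simply supported.
End slopes at the hinge B, treating each span as simply supported:
  span AB: triangular load, peak 43: 7w₀L³/(360EI) = 45.88/EI
  span AB: point load 33 at a = 1.9: Pab(L + a)/(6LEI) = 29.78/EI
  span BC: triangular load, peak 35: w₀L³/(45EI) = 97.22/EI
  relative rotation θ_0 = (75.66 + 97.22)/EI = 172.9/EI
A unit hogging moment at B produces rotation L₁/(3EI) + L₂/(3EI) = 2.933/EI.
Slope continuity at B: θ_0 = M_B·2.933/EI, so M_B = 172.9/2.933 = 58.94 kN·m (hogging).
Span AB, ΣM about A with M_B applied at B: R_B^{AB}·3.8 = 166.2 + 58.94, so R_B^{AB} = 59.24 kN and R_A = 114.7 − 59.24 = 55.46 kN.
Span BC, ΣM about C: R_B^{BC}·5 = 291.7 + 58.94, so R_B^{BC} = 70.12 kN and R_C = 87.5 − 70.12 = 17.38 kN.
R_B = 59.24 + 70.12 = 129.4 kN.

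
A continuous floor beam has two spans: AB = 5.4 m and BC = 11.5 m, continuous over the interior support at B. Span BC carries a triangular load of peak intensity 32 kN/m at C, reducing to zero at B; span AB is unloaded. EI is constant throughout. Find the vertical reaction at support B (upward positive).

Insert a hinge at B; M_B is the redundant, and each span becomes simply supported.
Rotations at B on the released spans (each span's end-slope, ×1/EI):
  span BC: triangular load, peak 32: 7w₀L³/(360EI) = 946.3/EI
  relative rotation θ_0 = (0 + 946.3)/EI = 946.3/EI
A unit hogging moment at B produces rotation L₁/(3EI) + L₂/(3EI) = 5.633/EI.
Compatibility: M_B·(L₁+L₂)/(3EI) = θ_0, giving M_B = 168 kN·m (hogging).
Span AB, ΣM about A with M_B applied at B: R_B^{AB}·5.4 = 0 + 168, so R_B^{AB} = 31.11 kN and R_A = 0 − 31.11 = -31.11 kN.
Span BC, ΣM about C: R_B^{BC}·11.5 = 705.3 + 168, so R_B^{BC} = 75.94 kN and R_C = 184 − 75.94 = 108.1 kN.
R_B = 31.11 + 75.94 = 107 kN.

R_B = 107 kN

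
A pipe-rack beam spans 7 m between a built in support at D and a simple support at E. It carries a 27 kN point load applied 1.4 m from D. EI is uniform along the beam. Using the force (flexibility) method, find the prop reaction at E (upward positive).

R_E = 1.512 kN

Release the roller at E. Primary structure: cantilever fixed at D.
Primary-structure tip deflection at E by superposition:
  point load 27 at a = 1.4: Pa²(3L − a)/(6EI) = 172.9/EI
Flexibility coefficient — unit upward force at E: δ_{EE} = L³/(3EI) = 114.3/EI.
The prop prevents deflection at E: R_E = δ_0/δ_{EE} = 172.9/114.3 = 1.512 kN.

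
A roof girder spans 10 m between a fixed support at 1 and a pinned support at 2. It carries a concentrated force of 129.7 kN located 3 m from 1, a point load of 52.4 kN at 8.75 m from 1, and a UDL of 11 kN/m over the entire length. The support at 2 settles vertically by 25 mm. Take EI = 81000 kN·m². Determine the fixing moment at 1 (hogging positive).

M_1 = 462 kN·m

Remove the prop at 2; the released (primary) structure is a cantilever built in at 1.
Downward deflection at the released point 2 due to the loads:
  point load 129.7 at a = 3: Pa²(3L − a)/(6EI) = 5253/EI
  point load 52.4 at a = 8.75: Pa²(3L − a)/(6EI) = 14209/EI
  UDL 11: wL⁴/(8EI) = 13750/EI
  δ_0 = 33212/EI
Tip deflection under a unit load at 2: L³/(3EI) = 333.3/EI.
With EI = 81000 kN·m²: δ_0 = 0.41002 m and δ_{22} = 0.004115 m/kN.
Compatibility — the beam at 2 must follow the support down by 0.025 m: δ_0 − R_2·δ_{22} = 0.025, so R_2 = (0.41002 − 0.025)/0.004115 = 93.56 kN.
Moment equilibrium about 1: M_1 = Σ(load moments about 1) − R_2·L = 1398 − 93.56×10 = 462 kN·m.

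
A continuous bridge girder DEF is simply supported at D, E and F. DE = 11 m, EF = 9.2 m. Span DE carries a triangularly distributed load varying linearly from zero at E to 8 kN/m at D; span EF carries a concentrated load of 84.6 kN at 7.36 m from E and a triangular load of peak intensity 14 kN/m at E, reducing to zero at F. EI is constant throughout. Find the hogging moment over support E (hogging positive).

Take M_E as the redundant. Released structure: two simple spans DE and EF with a hinge at E.
Rotations at E on the released spans (each span's end-slope, ×1/EI):
  span DE: triangular load, peak 8: 7w₀L³/(360EI) = 207/EI
  span EF: point load 84.6 at a = 7.36: Pab(L + b)/(6LEI) = 229.1/EI
  span EF: triangular load, peak 14: w₀L³/(45EI) = 242.3/EI
  relative rotation θ_0 = (207 + 471.4)/EI = 678.4/EI
A unit hogging moment at E produces rotation L₁/(3EI) + L₂/(3EI) = 6.733/EI.
Compatibility: M_E·(L₁+L₂)/(3EI) = θ_0, giving M_E = 100.8 kN·m (hogging).

M_E = 100.8 kN·m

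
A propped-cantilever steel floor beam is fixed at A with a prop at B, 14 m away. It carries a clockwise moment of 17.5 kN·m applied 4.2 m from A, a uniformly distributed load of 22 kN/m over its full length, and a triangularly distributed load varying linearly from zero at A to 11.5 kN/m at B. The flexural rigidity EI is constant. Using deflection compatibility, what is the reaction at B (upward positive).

R_B = 160.7 kN

Take the reaction at B as the redundant and release it; the primary structure is a cantilever fixed at A.
Deflection at B on the released cantilever, summing each load's contribution:
  clockwise couple 17.5 at a = 4.2: M₀a(2L − a)/(2EI) = 874.6/EI
  UDL 22: wL⁴/(8EI) = 105644/EI
  triangular load, peak 11.5 at the free end: 11w₀L⁴/(120EI) = 40497/EI
  δ_0 = 147016/EI
Flexibility coefficient — unit upward force at B: δ_{BB} = L³/(3EI) = 914.7/EI.
Compatibility at B: δ_0 − R_B·δ_{BB} = 0, so R_B = 147016/914.7 = 160.7 kN.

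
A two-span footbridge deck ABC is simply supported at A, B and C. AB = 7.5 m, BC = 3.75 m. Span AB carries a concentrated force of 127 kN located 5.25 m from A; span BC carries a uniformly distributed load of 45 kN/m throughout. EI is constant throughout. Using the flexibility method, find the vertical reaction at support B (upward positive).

R_B = 229.2 kN

Take M_B as the redundant. Released structure: two simple spans AB and BC with a hinge at B.
Discontinuity in slope at B on the released structure — sum the simple-span end rotations:
  span AB: point load 127 at a = 5.25: Pab(L + a)/(6LEI) = 425.1/EI
  span BC: UDL 45: wL³/(24EI) = 98.88/EI
  relative rotation θ_0 = (425.1 + 98.88)/EI = 523.9/EI
A unit hogging moment at B produces rotation L₁/(3EI) + L₂/(3EI) = 3.75/EI.
Compatibility: M_B·(L₁+L₂)/(3EI) = θ_0, giving M_B = 139.7 kN·m (hogging).
Span AB, ΣM about A with M_B applied at B: R_B^{AB}·7.5 = 666.8 + 139.7, so R_B^{AB} = 107.5 kN and R_A = 127 − 107.5 = 19.47 kN.
Span BC, ΣM about C: R_B^{BC}·3.75 = 316.4 + 139.7, so R_B^{BC} = 121.6 kN and R_C = 168.8 − 121.6 = 47.12 kN.
R_B = 107.5 + 121.6 = 229.2 kN.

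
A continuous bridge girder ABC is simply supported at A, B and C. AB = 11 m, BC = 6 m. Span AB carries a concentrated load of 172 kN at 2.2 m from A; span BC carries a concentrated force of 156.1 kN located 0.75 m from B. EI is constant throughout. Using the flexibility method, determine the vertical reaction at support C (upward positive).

R_C = -5.725 kN

Take M_B as the redundant. Released structure: two simple spans AB and BC with a hinge at B.
End slopes at the hinge B, treating each span as simply supported:
  span AB: point load 172 at a = 2.2: Pab(L + a)/(6LEI) = 666/EI
  span BC: point load 156.1 at a = 0.75: Pab(L + b)/(6LEI) = 192.1/EI
  relative rotation θ_0 = (666 + 192.1)/EI = 858.1/EI
A unit hogging moment at B produces rotation L₁/(3EI) + L₂/(3EI) = 5.667/EI.
Slope continuity at B: θ_0 = M_B·5.667/EI, so M_B = 858.1/5.667 = 151.4 kN·m (hogging).
Span BC, ΣM about C: R_B^{BC}·6 = 819.5 + 151.4, so R_B^{BC} = 161.8 kN and R_C = 156.1 − 161.8 = -5.725 kN.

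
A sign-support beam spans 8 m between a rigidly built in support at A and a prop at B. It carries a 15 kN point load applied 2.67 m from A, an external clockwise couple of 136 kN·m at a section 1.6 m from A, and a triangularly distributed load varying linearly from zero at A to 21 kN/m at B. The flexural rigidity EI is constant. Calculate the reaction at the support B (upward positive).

Release the roller at B. Primary structure: cantilever fixed at A.
Primary-structure tip deflection at B by superposition:
  point load 15 at a = 2.67: Pa²(3L − a)/(6EI) = 380.1/EI
  clockwise couple 136 at a = 1.6: M₀a(2L − a)/(2EI) = 1567/EI
  triangular load, peak 21 at the free end: 11w₀L⁴/(120EI) = 7885/EI
  δ_0 = 9832/EI
Tip deflection under a unit load at B: L³/(3EI) = 170.7/EI.
Compatibility at B: δ_0 − R_B·δ_{BB} = 0, so R_B = 9832/170.7 = 57.61 kN.

R_B = 57.61 kN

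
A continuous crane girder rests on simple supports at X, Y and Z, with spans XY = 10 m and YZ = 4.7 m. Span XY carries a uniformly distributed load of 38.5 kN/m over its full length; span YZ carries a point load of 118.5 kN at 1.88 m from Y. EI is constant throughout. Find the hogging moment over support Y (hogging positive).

Insert a hinge at Y; M_Y is the redundant, and each span becomes simply supported.
Discontinuity in slope at Y on the released structure — sum the simple-span end rotations:
  span XY: UDL 38.5: wL³/(24EI) = 1604/EI
  span YZ: point load 118.5 at a = 1.88: Pab(L + b)/(6LEI) = 167.5/EI
  relative rotation θ_0 = (1604 + 167.5)/EI = 1772/EI
A unit hogging moment at Y produces rotation L₁/(3EI) + L₂/(3EI) = 4.9/EI.
Compatibility: M_Y·(L₁+L₂)/(3EI) = θ_0, giving M_Y = 361.6 kN·m (hogging).

M_Y = 361.6 kN·m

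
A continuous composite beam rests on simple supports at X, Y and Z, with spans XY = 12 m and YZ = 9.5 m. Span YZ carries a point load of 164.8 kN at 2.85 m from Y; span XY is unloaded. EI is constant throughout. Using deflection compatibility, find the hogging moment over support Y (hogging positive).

M_Y = 123.5 kN·m

Release continuity at Y by inserting a hinge; the redundant is the internal moment M_Y. The primary structure is two simply-supported spans XY and YZ.
Discontinuity in slope at Y on the released structure — sum the simple-span end rotations:
  span YZ: point load 164.8 at a = 2.85: Pab(L + b)/(6LEI) = 885/EI
  relative rotation θ_0 = (0 + 885)/EI = 885/EI
A unit hogging moment at Y produces rotation L₁/(3EI) + L₂/(3EI) = 7.167/EI.
Compatibility: M_Y·(L₁+L₂)/(3EI) = θ_0, giving M_Y = 123.5 kN·m (hogging).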